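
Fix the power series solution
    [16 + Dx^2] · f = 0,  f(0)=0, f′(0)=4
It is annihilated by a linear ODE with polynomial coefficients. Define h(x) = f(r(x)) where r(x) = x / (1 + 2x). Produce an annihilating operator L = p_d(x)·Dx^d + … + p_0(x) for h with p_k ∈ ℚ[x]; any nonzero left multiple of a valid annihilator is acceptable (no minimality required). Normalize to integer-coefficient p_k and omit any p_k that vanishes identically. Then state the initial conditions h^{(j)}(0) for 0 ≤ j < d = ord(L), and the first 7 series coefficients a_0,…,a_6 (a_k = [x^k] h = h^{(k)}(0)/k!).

f: a_k = 0, 4, 0, -32/3, 0, 128/15, 0, …
f∘r: x↦r, Dx↦Dx/r' in L_f ⇒ L₀.
L = 16 + (4 + 24·x + 48·x^2 + 32·x^3)·Dx + (1 + 8·x + 24·x^2 + 32·x^3 + 16·x^4)·Dx^2  (order 2).
h: a_k = 0, 4, -8, 16/3, 32, -2752/15, 640, …
ICs: h(0) = 0, h′(0) = 4.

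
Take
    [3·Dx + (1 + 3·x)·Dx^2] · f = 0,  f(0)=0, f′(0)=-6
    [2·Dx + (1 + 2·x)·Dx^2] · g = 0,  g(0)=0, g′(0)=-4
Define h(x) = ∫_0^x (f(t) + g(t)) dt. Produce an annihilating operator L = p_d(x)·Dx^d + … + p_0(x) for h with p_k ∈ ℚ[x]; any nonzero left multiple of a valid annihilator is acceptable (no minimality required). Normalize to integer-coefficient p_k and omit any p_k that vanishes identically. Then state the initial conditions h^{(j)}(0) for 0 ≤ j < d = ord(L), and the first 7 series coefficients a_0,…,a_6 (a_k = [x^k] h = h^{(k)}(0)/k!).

f: a_k = 0, -6, 9, -18, 81/2, -486/5, 243, …
g: a_k = 0, -4, 4, -16/3, 8, -64/5, 64/3, …
Sum ⇒ L₀ = lclm(L_f,L_g) in ℚ(x)⟨Dx⟩.
h=∫₀ˣh₀: take L = L₀·Dx.
L = 12·Dx^2 + (10 + 24·x)·Dx^3 + (1 + 5·x + 6·x^2)·Dx^4  (order 4).
h: a_k = 0, 0, -5, 13/3, -35/6, 97/10, -55/3, …
ICs: h(0) = 0, h′(0) = 0, h′′(0) = -10, h′′′(0) = 26.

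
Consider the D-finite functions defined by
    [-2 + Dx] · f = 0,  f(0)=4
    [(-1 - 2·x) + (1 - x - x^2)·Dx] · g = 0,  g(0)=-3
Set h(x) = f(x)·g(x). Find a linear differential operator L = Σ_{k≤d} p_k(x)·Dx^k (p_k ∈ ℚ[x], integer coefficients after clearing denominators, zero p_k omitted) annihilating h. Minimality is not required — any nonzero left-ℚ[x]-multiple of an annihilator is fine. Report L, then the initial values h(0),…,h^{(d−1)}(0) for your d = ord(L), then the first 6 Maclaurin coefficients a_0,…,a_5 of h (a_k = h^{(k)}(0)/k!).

L = (3 - 2·x^2) + (-1 + x + x^2)·Dx  (order 1).
h: a_k = -12, -36, -72, -124, -204, -1656/5, …
ICs: h(0) = -12.

f: a_k = 4, 8, 8, 16/3, 8/3, 16/15, …
g: a_k = -3, -3, -6, -9, -15, -24, …
h₀=f·g: eliminate ⇒ L₀, order ≤ 1·1.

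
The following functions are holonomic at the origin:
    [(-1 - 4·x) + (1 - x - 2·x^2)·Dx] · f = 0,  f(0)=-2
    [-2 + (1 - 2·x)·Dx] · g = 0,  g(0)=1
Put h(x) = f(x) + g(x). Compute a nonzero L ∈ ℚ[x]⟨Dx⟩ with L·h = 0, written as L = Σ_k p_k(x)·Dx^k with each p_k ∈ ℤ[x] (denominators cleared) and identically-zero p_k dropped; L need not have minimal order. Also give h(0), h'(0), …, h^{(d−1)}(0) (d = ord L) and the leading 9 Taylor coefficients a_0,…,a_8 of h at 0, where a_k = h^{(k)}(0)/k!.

L = -4 + (-2 - 8·x)·Dx + (1 - x - 2·x^2)·Dx^2  (order 2).
h: a_k = -1, 0, -2, -2, -6, -10, -22, -42, -86, …
ICs: h(0) = -1, h′(0) = 0.

f: a_k = -2, -2, -6, -10, -22, -42, -86, -170, -342, …
g: a_k = 1, 2, 4, 8, 16, 32, 64, 128, 256, …
Weyl lclm of L_f,L_g ⇒ L₀ (ord ≤ 2).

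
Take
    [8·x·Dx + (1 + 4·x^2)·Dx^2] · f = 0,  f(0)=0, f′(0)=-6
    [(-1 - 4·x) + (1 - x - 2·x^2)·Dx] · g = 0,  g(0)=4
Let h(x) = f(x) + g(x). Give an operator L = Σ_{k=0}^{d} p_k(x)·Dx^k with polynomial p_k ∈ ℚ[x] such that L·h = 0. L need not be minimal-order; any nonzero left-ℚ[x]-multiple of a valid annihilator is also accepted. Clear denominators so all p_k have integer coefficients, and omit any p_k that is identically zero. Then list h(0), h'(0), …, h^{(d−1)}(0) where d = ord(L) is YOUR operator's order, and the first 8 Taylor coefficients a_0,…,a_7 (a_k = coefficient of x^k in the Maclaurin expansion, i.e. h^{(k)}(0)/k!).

f: a_k = 0, -6, 0, 8, 0, -96/5, 0, 384/7, …
g: a_k = 4, 4, 12, 20, 44, 84, 172, 340, …
f+g: L₀ = lclm(L_f,L_g), ord ≤ 2+1.
L = (24 - 96·x - 864·x^2 - 1536·x^3 - 3264·x^4 - 768·x^6)·Dx + (-19 - 80·x - 100·x^2 - 544·x^3 - 1424·x^4 - 2368·x^5 - 192·x^6 - 768·x^7)·Dx^2 + (3 + 7·x + 32·x^2 - 28·x^3 + 24·x^4 - 240·x^5 - 256·x^6 - 64·x^7 - 128·x^8)·Dx^3  (order 3).
h: a_k = 4, -2, 12, 28, 44, 324/5, 172, 2764/7, …
ICs: h(0) = 4, h′(0) = -2, h′′(0) = 24.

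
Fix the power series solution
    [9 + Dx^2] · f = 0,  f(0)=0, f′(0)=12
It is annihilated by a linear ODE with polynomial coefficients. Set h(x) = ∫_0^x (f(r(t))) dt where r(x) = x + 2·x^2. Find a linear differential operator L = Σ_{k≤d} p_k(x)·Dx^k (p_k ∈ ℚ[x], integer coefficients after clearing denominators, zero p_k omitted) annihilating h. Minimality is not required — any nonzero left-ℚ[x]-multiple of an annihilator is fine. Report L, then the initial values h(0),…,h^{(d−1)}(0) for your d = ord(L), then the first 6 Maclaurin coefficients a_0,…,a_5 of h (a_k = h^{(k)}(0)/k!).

f: a_k = 0, 12, 0, -18, 0, 81/10, …
f∘r: x↦r, Dx↦Dx/r' in L_f ⇒ L₀.
∫: right-multiply L₀ by Dx.
L = (9 + 108·x + 432·x^2 + 576·x^3)·Dx - 4·Dx^2 + (1 + 4·x)·Dx^3  (order 3).
h: a_k = 0, 0, 6, 8, -9/2, -108/5, …
ICs: h(0) = 0, h′(0) = 0, h′′(0) = 12.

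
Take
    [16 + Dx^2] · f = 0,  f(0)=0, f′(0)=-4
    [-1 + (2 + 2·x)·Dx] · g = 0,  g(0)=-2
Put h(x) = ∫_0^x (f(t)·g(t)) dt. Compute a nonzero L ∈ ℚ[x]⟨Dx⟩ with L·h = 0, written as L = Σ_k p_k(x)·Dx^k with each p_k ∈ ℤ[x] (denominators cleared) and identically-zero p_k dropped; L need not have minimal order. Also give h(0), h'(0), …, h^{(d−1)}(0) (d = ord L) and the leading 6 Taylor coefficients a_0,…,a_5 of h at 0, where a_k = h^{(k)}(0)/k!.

f: a_k = 0, -4, 0, 32/3, 0, -128/15, …
g: a_k = -2, -1, 1/4, -1/8, 5/64, -7/128, …
Product ⇒ symmetric product L₀, ord ≤ 2.
Integrate: L := L₀·Dx.
L = (67 + 128·x + 64·x^2)·Dx + (-4 - 4·x)·Dx^2 + (4 + 8·x + 4·x^2)·Dx^3  (order 3).
h: a_k = 0, 0, 4, 4/3, -67/12, -61/30, …
ICs: h(0) = 0, h′(0) = 0, h′′(0) = 8.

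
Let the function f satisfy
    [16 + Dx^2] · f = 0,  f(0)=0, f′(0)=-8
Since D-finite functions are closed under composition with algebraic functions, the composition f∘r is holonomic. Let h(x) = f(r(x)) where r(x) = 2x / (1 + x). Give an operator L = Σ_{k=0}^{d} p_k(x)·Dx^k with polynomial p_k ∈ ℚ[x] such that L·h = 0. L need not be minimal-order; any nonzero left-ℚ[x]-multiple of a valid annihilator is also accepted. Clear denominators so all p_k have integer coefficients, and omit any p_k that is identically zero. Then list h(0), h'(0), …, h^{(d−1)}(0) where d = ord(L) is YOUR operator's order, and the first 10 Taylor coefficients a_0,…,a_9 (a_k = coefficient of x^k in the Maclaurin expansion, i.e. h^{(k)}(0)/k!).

f: a_k = 0, -8, 0, 64/3, 0, -256/15, 0, 2048/315, 0, -4096/2835, …
Substitute x→r, Dx→(1/r')Dx; clear ⇒ L₀.
L = 64 + (2 + 6·x + 6·x^2 + 2·x^3)·Dx + (1 + 4·x + 6·x^2 + 4·x^3 + x^4)·Dx^2  (order 2).
h: a_k = 0, -16, 16, 464/3, -496, 6928/15, 1040, -1516976/315, 437456/45, -30914864/2835, …
ICs: h(0) = 0, h′(0) = -16.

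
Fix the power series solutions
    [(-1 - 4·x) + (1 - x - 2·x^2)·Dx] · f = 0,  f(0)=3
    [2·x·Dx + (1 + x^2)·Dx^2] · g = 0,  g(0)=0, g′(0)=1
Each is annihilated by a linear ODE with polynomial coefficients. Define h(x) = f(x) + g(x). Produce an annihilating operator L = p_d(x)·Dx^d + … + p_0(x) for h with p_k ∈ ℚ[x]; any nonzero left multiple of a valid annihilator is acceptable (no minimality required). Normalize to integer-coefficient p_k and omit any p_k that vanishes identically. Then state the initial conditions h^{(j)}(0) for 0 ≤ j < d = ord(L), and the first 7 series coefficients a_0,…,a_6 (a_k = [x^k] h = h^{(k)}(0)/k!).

f: a_k = 3, 3, 9, 15, 33, 63, 129, …
g: a_k = 0, 1, 0, -1/3, 0, 1/5, 0, …
h₀=f+g: left-lcm gives L₀, ord ≤ 3.
L = (-6 + 24·x + 162·x^2 + 240·x^3 + 384·x^4 + 48·x^6)·Dx + (16 + 74·x + 88·x^2 + 226·x^3 + 212·x^4 + 304·x^5 + 12·x^6 + 48·x^7)·Dx^2 + (-3 - 4·x - 8·x^2 + 28·x^3 + 27·x^4 + 36·x^5 + 40·x^6 + 4·x^7 + 8·x^8)·Dx^3  (order 3).
h: a_k = 3, 4, 9, 44/3, 33, 316/5, 129, …
ICs: h(0) = 3, h′(0) = 4, h′′(0) = 18.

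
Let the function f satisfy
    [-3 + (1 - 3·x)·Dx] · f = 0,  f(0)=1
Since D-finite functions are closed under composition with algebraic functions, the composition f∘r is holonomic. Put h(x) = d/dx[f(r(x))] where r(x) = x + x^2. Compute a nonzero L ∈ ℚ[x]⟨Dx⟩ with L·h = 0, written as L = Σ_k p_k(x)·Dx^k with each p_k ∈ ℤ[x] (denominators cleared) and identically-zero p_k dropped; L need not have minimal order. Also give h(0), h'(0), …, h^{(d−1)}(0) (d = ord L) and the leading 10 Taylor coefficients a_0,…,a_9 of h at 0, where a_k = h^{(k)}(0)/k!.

L = (8 + 18·x + 18·x^2) + (-1 + x + 9·x^2 + 6·x^3)·Dx  (order 1).
h: a_k = 3, 24, 135, 684, 3240, 14742, 65205, 282528, 1205037, 5076270, …
ICs: h(0) = 3.

f: a_k = 1, 3, 9, 27, 81, 243, 729, 2187, 6561, 19683, …
f∘r: x↦r, Dx↦Dx/r' in L_f ⇒ L₀.
h=h₀': d/dx-closure on L₀ ⇒ L.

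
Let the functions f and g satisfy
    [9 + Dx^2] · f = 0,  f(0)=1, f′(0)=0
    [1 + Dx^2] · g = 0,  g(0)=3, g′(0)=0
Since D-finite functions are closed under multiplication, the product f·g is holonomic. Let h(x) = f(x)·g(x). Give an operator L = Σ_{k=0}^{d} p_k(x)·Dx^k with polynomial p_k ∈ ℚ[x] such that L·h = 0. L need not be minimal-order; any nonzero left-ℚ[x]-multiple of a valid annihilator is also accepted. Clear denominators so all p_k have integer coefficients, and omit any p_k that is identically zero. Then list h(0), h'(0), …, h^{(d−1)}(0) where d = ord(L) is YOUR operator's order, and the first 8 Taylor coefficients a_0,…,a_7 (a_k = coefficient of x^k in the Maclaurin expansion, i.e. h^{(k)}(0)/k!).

f: a_k = 1, 0, -9/2, 0, 27/8, 0, -81/80, 0, …
g: a_k = 3, 0, -3/2, 0, 1/8, 0, -1/240, 0, …
h₀=f·g: eliminate ⇒ L₀, order ≤ 2·2.
L = 64 + 20·Dx^2 + Dx^4  (order 4).
h: a_k = 3, 0, -15, 0, 17, 0, -26/3, 0, …
ICs: h(0) = 3, h′(0) = 0, h′′(0) = -30, h′′′(0) = 0.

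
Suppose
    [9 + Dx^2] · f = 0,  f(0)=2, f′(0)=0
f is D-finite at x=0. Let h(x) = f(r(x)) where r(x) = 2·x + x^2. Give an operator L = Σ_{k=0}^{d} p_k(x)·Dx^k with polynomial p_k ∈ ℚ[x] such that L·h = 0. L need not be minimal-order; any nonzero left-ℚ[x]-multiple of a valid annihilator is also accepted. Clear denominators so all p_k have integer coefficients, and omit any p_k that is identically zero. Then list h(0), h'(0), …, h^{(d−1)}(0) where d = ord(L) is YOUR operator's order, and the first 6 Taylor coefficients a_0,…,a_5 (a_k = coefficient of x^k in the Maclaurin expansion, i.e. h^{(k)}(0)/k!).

L = (36 + 108·x + 108·x^2 + 36·x^3) - Dx + (1 + x)·Dx^2  (order 2).
h: a_k = 2, 0, -36, -36, 99, 216, …
ICs: h(0) = 2, h′(0) = 0.

f: a_k = 2, 0, -9, 0, 27/4, 0, …
f∘r: x↦r, Dx↦Dx/r' in L_f ⇒ L₀.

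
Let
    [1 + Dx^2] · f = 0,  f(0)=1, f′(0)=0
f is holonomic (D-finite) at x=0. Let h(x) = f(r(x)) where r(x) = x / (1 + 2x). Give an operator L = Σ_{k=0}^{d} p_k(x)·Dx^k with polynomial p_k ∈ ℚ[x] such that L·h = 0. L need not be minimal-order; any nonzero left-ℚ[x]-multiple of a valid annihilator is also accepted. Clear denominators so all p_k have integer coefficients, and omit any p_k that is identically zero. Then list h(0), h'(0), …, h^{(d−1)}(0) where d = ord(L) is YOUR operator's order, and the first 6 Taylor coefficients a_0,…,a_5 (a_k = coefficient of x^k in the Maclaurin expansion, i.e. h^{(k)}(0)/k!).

f: a_k = 1, 0, -1/2, 0, 1/24, 0, …
Change of var in L_f (x↦r) gives L₀.
L = 1 + (4 + 24·x + 48·x^2 + 32·x^3)·Dx + (1 + 8·x + 24·x^2 + 32·x^3 + 16·x^4)·Dx^2  (order 2).
h: a_k = 1, 0, -1/2, 2, -143/24, 47/3, …
ICs: h(0) = 1, h′(0) = 0.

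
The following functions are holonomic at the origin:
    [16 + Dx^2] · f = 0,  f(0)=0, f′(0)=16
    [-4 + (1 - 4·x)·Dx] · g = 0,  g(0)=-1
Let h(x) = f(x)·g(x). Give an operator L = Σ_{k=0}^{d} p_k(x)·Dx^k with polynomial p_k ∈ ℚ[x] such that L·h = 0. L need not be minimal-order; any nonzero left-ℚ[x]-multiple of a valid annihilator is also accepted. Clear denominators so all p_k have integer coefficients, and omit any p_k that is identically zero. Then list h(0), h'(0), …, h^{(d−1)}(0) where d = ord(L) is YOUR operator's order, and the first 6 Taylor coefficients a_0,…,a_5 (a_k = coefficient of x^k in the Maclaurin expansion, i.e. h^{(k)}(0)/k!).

f: a_k = 0, 16, 0, -128/3, 0, 512/15, …
g: a_k = -1, -4, -16, -64, -256, -1024, …
f·g: L₀ = L_f ⊗_s L_g, ord ≤ 2·1.
L = (-16 + 64·x) + 8·Dx + (-1 + 4·x)·Dx^2  (order 2).
h: a_k = 0, -16, -64, -640/3, -2560/3, -51712/15, …
ICs: h(0) = 0, h′(0) = -16.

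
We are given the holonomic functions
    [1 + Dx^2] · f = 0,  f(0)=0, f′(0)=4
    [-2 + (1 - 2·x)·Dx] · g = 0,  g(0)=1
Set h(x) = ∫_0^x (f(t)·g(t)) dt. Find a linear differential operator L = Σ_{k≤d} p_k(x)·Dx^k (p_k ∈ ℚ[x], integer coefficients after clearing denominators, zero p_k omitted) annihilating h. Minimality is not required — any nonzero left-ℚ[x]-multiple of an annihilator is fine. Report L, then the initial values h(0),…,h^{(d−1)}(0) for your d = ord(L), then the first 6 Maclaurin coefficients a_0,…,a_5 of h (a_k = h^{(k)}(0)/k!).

f: a_k = 0, 4, 0, -2/3, 0, 1/30, …
g: a_k = 1, 2, 4, 8, 16, 32, …
Sym-product of L_f,L_g gives L₀ (≤ ord 2).
h=∫h₀ ⇒ L = L₀·Dx.
L = (-1 + 2·x)·Dx + 4·Dx^2 + (-1 + 2·x)·Dx^3  (order 3).
h: a_k = 0, 0, 2, 8/3, 23/6, 92/15, …
ICs: h(0) = 0, h′(0) = 0, h′′(0) = 4.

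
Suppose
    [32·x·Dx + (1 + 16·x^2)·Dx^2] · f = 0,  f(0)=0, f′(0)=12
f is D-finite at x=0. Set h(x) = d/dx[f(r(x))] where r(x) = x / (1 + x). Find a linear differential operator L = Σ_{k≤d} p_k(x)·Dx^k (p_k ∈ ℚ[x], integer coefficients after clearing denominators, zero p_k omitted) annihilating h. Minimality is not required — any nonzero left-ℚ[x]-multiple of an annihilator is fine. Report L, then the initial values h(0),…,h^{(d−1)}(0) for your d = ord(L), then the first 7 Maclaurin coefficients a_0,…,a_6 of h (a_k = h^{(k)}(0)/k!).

f: a_k = 0, 12, 0, -64, 0, 3072/5, 0, …
h₀=f(r): pull back L_f along r ⇒ L₀.
h=h₀': d/dx-closure on L₀ ⇒ L.
L = (2 + 34·x) + (1 + 2·x + 17·x^2)·Dx  (order 1).
h: a_k = 12, -24, -156, 720, 1212, -14664, 8724, …
ICs: h(0) = 12.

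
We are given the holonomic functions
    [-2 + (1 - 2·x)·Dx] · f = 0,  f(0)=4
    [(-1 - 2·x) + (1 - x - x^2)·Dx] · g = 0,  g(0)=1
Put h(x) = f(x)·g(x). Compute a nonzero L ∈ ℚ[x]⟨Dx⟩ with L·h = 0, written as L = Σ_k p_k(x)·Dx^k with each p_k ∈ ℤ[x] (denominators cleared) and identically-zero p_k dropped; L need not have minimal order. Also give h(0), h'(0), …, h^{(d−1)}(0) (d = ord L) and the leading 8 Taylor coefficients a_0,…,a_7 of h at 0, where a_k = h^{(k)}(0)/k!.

f: a_k = 4, 8, 16, 32, 64, 128, 256, 512, …
g: a_k = 1, 1, 2, 3, 5, 8, 13, 21, …
Product ⇒ symmetric product L₀, ord ≤ 1.
L = (-3 + 2·x + 6·x^2) + (1 - 3·x + x^2 + 2·x^3)·Dx  (order 1).
h: a_k = 4, 12, 32, 76, 172, 376, 804, 1692, …
ICs: h(0) = 4.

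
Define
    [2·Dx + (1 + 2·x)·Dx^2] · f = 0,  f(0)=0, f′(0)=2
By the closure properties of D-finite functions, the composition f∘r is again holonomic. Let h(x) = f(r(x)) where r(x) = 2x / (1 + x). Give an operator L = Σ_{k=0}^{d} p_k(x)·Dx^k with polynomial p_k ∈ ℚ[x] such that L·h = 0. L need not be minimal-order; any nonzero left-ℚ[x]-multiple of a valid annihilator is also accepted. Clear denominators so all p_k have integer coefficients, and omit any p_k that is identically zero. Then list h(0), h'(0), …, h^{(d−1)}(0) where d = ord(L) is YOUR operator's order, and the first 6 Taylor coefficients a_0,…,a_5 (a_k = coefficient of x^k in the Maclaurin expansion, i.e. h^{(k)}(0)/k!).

f: a_k = 0, 2, -2, 8/3, -4, 32/5, …
f∘r: x↦r, Dx↦Dx/r' in L_f ⇒ L₀.
L = (6 + 10·x)·Dx + (1 + 6·x + 5·x^2)·Dx^2  (order 2).
h: a_k = 0, 4, -12, 124/3, -156, 3124/5, …
ICs: h(0) = 0, h′(0) = 4.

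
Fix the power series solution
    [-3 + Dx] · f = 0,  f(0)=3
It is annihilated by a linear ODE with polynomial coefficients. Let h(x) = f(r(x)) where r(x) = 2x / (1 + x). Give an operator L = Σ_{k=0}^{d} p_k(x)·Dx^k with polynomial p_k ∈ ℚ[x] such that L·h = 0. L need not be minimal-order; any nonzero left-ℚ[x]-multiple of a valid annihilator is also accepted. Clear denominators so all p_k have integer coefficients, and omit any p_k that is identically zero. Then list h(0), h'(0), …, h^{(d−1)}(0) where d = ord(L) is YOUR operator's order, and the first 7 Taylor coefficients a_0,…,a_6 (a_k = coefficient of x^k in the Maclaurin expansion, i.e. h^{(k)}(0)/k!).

L = -6 + (1 + 2·x + x^2)·Dx  (order 1).
h: a_k = 3, 18, 36, 18, -18, -18/5, 72/5, …
ICs: h(0) = 3.

f: a_k = 3, 9, 27/2, 27/2, 81/8, 243/40, 243/80, …
Change of var in L_f (x↦r) gives L₀.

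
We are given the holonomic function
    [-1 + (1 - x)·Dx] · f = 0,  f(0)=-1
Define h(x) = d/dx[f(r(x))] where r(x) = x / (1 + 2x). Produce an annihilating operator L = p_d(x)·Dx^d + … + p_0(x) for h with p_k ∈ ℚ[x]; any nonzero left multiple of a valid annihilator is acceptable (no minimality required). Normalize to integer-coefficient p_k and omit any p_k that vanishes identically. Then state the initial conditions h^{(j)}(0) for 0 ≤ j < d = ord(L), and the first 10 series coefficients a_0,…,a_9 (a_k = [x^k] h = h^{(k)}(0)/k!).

L = -4 + (-2 - 2·x)·Dx  (order 1).
h: a_k = -1, 2, -3, 4, -5, 6, -7, 8, -9, 10, …
ICs: h(0) = -1.

f: a_k = -1, -1, -1, -1, -1, -1, -1, -1, -1, -1, …
h₀=f(r): pull back L_f along r ⇒ L₀.
h₀' ⇒ L via d/dx closure of L₀.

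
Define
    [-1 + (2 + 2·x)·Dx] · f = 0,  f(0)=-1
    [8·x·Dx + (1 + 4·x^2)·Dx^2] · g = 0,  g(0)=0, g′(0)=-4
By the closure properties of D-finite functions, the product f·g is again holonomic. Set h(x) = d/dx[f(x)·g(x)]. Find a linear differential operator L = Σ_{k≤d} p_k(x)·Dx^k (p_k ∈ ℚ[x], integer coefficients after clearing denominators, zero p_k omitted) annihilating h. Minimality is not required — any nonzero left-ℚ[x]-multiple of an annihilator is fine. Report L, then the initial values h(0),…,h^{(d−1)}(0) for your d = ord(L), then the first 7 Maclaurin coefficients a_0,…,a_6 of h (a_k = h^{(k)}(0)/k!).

L = (29 + 160·x - 280·x^2 - 384·x^3 - 48·x^4) + (76 + 300·x - 288·x^2 - 1664·x^3 - 1344·x^4 - 192·x^5)·Dx + (12 - 40·x - 84·x^2 - 256·x^3 - 544·x^4 - 384·x^5 - 64·x^6)·Dx^2  (order 2).
h: a_k = 4, 4, -35/2, -29/3, 6389/96, 5929/160, -1022653/3840, …
ICs: h(0) = 4, h′(0) = 4.

f: a_k = -1, -1/2, 1/8, -1/16, 5/128, -7/256, 21/1024, …
g: a_k = 0, -4, 0, 16/3, 0, -64/5, 0, …
f·g: L₀ = L_f ⊗_s L_g, ord ≤ 1·2.
Differentiate: ansatz ord ≤ ord L₀ ⇒ L.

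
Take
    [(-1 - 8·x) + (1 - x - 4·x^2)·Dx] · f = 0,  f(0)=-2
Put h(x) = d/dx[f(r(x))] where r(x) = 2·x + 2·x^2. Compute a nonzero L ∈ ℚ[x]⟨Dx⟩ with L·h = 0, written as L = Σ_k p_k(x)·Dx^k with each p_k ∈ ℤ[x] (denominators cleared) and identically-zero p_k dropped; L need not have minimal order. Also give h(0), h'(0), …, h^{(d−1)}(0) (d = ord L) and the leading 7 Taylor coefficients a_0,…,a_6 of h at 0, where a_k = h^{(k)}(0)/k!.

L = (22 + 204·x + 1260·x^2 + 4672·x^3 + 8736·x^4 + 7680·x^5 + 2560·x^6) + (-1 - 16·x + 6·x^2 + 420·x^3 + 1520·x^4 + 2400·x^5 + 1792·x^6 + 512·x^7)·Dx  (order 1).
h: a_k = -4, -88, -672, -5600, -41520, -298080, -2080512, …
ICs: h(0) = -4.

f: a_k = -2, -2, -10, -18, -58, -130, -362, …
h₀=f(r): pull back L_f along r ⇒ L₀.
Differentiate: ansatz ord ≤ ord L₀ ⇒ L.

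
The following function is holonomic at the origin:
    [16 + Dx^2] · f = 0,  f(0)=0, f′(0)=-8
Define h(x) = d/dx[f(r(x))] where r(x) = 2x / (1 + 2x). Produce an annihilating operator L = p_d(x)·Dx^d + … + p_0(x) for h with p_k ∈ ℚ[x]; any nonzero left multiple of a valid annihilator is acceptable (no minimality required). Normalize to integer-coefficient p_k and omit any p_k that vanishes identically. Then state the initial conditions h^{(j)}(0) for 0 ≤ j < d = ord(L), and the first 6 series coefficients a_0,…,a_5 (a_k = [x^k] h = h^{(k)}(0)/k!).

L = (88 + 96·x + 96·x^2) + (12 + 72·x + 144·x^2 + 96·x^3)·Dx + (1 + 8·x + 24·x^2 + 32·x^3 + 16·x^4)·Dx^2  (order 2).
h: a_k = -16, 64, 320, -3584, 49408/3, -46080, …
ICs: h(0) = -16, h′(0) = 64.

f: a_k = 0, -8, 0, 64/3, 0, -256/15, …
Change of var in L_f (x↦r) gives L₀.
h₀' ⇒ L via d/dx closure of L₀.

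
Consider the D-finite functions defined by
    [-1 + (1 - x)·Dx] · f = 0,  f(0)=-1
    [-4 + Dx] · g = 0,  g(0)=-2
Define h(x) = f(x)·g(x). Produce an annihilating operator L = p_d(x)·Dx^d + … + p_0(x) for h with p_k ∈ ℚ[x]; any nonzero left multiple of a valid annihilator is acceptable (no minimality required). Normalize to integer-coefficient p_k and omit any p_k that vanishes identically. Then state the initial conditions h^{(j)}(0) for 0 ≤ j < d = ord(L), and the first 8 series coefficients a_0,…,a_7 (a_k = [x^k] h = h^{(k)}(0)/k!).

L = (5 - 4·x) + (-1 + x)·Dx  (order 1).
h: a_k = 2, 10, 26, 142/3, 206/3, 1286/15, 874/9, 32638/315, …
ICs: h(0) = 2.

f: a_k = -1, -1, -1, -1, -1, -1, -1, -1, …
g: a_k = -2, -8, -16, -64/3, -64/3, -256/15, -512/45, -2048/315, …
Sym-product of L_f,L_g gives L₀ (≤ ord 1).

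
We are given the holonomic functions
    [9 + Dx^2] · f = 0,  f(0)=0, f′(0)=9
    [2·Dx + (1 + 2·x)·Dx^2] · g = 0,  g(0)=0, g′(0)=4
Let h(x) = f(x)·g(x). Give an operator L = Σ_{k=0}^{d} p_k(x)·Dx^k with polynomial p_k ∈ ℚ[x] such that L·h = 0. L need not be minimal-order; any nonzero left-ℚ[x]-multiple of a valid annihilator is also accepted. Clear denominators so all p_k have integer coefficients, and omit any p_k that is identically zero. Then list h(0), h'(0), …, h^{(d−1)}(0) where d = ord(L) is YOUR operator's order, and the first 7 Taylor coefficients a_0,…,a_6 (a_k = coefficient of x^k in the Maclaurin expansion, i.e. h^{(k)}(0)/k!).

f: a_k = 0, 9, 0, -27/2, 0, 243/40, 0, …
g: a_k = 0, 4, -4, 16/3, -8, 64/5, -64/3, …
Sym-product of L_f,L_g gives L₀ (≤ ord 4).
L = (63 + 1053·x + 3969·x^2 + 5832·x^3 + 2916·x^4) + (63 + 450·x + 972·x^2 + 648·x^3)·Dx + (25 + 270·x + 918·x^2 + 1296·x^3 + 648·x^4)·Dx^2 + (7 + 50·x + 108·x^2 + 72·x^3)·Dx^3 + (2 + 17·x + 53·x^2 + 72·x^3 + 36·x^4)·Dx^4  (order 4).
h: a_k = 0, 0, 36, -36, -6, -18, 135/2, …
ICs: h(0) = 0, h′(0) = 0, h′′(0) = 72, h′′′(0) = -216.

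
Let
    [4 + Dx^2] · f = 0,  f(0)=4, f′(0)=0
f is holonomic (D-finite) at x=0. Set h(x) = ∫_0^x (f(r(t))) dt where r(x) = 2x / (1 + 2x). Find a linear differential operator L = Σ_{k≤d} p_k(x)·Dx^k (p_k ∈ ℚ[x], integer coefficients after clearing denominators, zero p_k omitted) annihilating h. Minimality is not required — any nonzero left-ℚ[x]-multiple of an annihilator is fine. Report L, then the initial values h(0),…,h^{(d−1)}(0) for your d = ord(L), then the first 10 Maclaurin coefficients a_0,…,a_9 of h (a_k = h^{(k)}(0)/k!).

L = 16·Dx + (4 + 24·x + 48·x^2 + 32·x^3)·Dx^2 + (1 + 8·x + 24·x^2 + 32·x^3 + 16·x^4)·Dx^3  (order 3).
h: a_k = 0, 4, 0, -32/3, 32, -1024/15, 1024/9, -5632/45, -256/5, 2410496/2835, …
ICs: h(0) = 0, h′(0) = 4, h′′(0) = 0.

f: a_k = 4, 0, -8, 0, 8/3, 0, -16/45, 0, 8/315, 0, …
L₀ from L_f via x↦r, Dx↦r'^{-1}Dx.
h=∫₀ˣh₀: take L = L₀·Dx.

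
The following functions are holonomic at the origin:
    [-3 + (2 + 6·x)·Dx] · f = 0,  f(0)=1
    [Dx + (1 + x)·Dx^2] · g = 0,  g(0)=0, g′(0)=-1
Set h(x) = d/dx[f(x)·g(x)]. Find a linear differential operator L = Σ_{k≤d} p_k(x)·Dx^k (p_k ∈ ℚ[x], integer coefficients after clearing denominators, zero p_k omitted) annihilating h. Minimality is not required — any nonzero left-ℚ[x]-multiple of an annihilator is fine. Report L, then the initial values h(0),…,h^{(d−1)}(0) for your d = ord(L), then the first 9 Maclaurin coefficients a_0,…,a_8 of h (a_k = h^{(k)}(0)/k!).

L = (3 + 126·x + 27·x^2) + (128 + 648·x + 864·x^2 + 216·x^3)·Dx + (28 + 208·x + 504·x^2 + 432·x^3 + 108·x^4)·Dx^2  (order 2).
h: a_k = -1, -2, 37/8, -10, 2917/128, -17671/320, 719709/5120, -830323/2240, 229791643/229376, …
ICs: h(0) = -1, h′(0) = -2.

f: a_k = 1, 3/2, -9/8, 27/16, -405/128, 1701/256, -15309/1024, 72171/2048, -2814669/32768, …
g: a_k = 0, -1, 1/2, -1/3, 1/4, -1/5, 1/6, -1/7, 1/8, …
Product ⇒ symmetric product L₀, ord ≤ 2.
h=h₀': d/dx-closure on L₀ ⇒ L.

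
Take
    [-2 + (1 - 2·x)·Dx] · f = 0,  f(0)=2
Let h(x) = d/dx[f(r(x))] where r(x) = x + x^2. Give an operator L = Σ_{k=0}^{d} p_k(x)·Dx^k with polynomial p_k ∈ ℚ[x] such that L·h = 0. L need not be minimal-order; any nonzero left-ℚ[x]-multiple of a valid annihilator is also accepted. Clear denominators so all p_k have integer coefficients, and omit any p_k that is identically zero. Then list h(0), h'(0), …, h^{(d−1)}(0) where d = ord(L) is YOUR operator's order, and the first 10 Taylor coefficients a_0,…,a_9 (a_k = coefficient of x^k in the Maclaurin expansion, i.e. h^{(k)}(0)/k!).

L = (6 + 12·x + 12·x^2) + (-1 + 6·x^2 + 4·x^3)·Dx  (order 1).
h: a_k = 4, 24, 96, 352, 1200, 3936, 12544, 39168, 120384, 365440, …
ICs: h(0) = 4.

f: a_k = 2, 4, 8, 16, 32, 64, 128, 256, 512, 1024, …
Substitute x→r, Dx→(1/r')Dx; clear ⇒ L₀.
Differentiate: ansatz ord ≤ ord L₀ ⇒ L.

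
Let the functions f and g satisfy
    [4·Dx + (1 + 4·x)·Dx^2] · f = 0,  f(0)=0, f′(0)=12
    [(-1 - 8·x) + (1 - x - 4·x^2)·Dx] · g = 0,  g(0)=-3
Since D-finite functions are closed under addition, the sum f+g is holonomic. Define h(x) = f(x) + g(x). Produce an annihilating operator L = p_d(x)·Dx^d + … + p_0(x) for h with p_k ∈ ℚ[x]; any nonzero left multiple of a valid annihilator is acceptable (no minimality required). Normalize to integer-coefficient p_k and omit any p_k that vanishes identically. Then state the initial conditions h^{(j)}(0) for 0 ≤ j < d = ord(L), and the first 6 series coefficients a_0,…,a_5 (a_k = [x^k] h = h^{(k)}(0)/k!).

L = (-268 - 1616·x - 5504·x^2 - 4608·x^3 - 6144·x^4)·Dx + (-11 - 360·x - 3008·x^2 - 7680·x^3 - 9472·x^4 - 10240·x^5)·Dx^2 + (7 + 67·x + 154·x^2 - 136·x^3 - 928·x^4 - 2176·x^5 - 2048·x^6)·Dx^3  (order 3).
h: a_k = -3, 9, -39, 37, -279, 2097/5, …
ICs: h(0) = -3, h′(0) = 9, h′′(0) = -78.

f: a_k = 0, 12, -24, 64, -192, 3072/5, …
g: a_k = -3, -3, -15, -27, -87, -195, …
L₀ := lclm(L_f,L_g); ord L₀ ≤ 2+1.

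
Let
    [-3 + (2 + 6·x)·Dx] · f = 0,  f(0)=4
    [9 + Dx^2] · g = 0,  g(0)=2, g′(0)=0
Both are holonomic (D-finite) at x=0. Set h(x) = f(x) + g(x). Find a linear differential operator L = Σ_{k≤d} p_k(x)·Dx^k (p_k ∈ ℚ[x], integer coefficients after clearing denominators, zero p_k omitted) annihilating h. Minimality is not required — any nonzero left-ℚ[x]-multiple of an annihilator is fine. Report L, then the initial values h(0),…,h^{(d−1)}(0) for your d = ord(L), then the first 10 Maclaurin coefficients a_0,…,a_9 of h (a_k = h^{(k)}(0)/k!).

L = (-63 - 216·x - 324·x^2) + (18 + 198·x + 648·x^2 + 648·x^3)·Dx + (-7 - 24·x - 36·x^2)·Dx^2 + (2 + 22·x + 72·x^2 + 72·x^3)·Dx^3  (order 3).
h: a_k = 6, 6, -27/2, 27/4, -189/32, 1701/64, -79137/1280, 72171/512, -98420103/286720, 14073345/16384, …
ICs: h(0) = 6, h′(0) = 6, h′′(0) = -27.

f: a_k = 4, 6, -9/2, 27/4, -405/32, 1701/64, -15309/256, 72171/512, -2814669/8192, 14073345/16384, …
g: a_k = 2, 0, -9, 0, 27/4, 0, -81/40, 0, 729/2240, 0, …
Sum ⇒ L₀ = lclm(L_f,L_g) in ℚ(x)⟨Dx⟩.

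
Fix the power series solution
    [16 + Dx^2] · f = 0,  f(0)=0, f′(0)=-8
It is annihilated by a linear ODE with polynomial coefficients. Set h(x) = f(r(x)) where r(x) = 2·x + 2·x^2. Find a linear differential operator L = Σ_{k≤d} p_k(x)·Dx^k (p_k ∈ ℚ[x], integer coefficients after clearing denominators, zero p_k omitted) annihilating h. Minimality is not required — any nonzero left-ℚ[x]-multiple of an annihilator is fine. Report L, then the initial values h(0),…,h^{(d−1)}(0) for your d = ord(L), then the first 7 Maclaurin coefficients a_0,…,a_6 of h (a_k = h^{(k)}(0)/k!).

f: a_k = 0, -8, 0, 64/3, 0, -256/15, 0, …
h₀=f(r): pull back L_f along r ⇒ L₀.
L = (64 + 384·x + 768·x^2 + 512·x^3) - 2·Dx + (1 + 2·x)·Dx^2  (order 2).
h: a_k = 0, -16, -16, 512/3, 512, -512/15, -2560, …
ICs: h(0) = 0, h′(0) = -16.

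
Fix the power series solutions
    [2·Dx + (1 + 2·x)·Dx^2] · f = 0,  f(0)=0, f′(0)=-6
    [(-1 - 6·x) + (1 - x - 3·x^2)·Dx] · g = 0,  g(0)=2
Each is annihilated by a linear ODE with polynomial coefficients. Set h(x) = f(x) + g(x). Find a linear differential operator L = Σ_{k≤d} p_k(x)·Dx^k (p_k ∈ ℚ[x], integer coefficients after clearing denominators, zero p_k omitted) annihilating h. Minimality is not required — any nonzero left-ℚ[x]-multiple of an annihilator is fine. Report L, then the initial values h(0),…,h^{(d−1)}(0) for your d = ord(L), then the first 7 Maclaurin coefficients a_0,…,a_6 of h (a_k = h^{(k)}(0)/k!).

L = (-74 - 412·x - 948·x^2 - 864·x^3 - 648·x^4)·Dx + (-17 - 212·x - 890·x^2 - 1644·x^3 - 1764·x^4 - 1080·x^5)·Dx^2 + (5 + 27·x + 33·x^2 - 68·x^3 - 276·x^4 - 396·x^5 - 216·x^6)·Dx^3  (order 3).
h: a_k = 2, -4, 14, 6, 50, 304/5, 226, …
ICs: h(0) = 2, h′(0) = -4, h′′(0) = 28.

f: a_k = 0, -6, 6, -8, 12, -96/5, 32, …
g: a_k = 2, 2, 8, 14, 38, 80, 194, …
f+g: L₀ = lclm(L_f,L_g), ord ≤ 2+1.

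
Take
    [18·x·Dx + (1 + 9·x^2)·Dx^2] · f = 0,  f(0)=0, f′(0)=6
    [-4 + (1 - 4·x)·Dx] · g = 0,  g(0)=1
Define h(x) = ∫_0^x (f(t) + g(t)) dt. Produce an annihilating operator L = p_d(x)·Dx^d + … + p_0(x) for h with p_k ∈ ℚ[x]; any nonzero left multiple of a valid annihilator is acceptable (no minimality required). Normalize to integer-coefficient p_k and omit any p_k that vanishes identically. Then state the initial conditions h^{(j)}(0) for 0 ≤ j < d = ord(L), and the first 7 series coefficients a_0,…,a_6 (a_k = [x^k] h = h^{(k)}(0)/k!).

L = (72 - 1152·x - 1944·x^2)·Dx^2 + (-57 + 72·x - 765·x^2 - 1944·x^3)·Dx^3 + (4 - 7·x - 63·x^3 - 324·x^4)·Dx^4  (order 4).
h: a_k = 0, 1, 5, 16/3, 23/2, 256/5, 2803/15, …
ICs: h(0) = 0, h′(0) = 1, h′′(0) = 10, h′′′(0) = 32.

f: a_k = 0, 6, 0, -18, 0, 486/5, 0, …
g: a_k = 1, 4, 16, 64, 256, 1024, 4096, …
f+g: L₀ = lclm(L_f,L_g), ord ≤ 2+1.
h=∫h₀ ⇒ L = L₀·Dx.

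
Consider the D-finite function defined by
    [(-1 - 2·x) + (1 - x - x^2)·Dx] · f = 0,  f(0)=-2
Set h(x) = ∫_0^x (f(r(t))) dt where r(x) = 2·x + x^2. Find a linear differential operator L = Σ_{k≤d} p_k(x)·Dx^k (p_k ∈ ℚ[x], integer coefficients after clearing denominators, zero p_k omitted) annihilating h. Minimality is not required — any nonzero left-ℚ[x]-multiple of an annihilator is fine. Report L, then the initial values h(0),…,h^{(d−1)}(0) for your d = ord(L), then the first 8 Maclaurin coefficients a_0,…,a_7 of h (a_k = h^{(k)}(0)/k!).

L = (2 + 10·x + 12·x^2 + 4·x^3)·Dx + (-1 + 2·x + 5·x^2 + 4·x^3 + x^4)·Dx^2  (order 2).
h: a_k = 0, -2, -2, -6, -16, -236/5, -434/3, -3190/7, …
ICs: h(0) = 0, h′(0) = -2.

f: a_k = -2, -2, -4, -6, -10, -16, -26, -42, …
Substitute x→r, Dx→(1/r')Dx; clear ⇒ L₀.
h=∫₀ˣh₀: take L = L₀·Dx.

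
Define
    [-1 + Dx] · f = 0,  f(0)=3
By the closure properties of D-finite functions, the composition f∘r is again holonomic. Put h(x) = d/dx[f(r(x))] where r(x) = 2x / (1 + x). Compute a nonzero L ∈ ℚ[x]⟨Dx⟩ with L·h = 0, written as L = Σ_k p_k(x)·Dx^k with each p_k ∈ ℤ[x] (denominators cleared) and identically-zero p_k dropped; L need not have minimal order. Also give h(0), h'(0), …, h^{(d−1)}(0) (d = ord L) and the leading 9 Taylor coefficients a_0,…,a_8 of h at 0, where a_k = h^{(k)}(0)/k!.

L = -2·x + (-1 - 2·x - x^2)·Dx  (order 1).
h: a_k = 6, 0, -6, 8, -6, 8/5, 10/3, -256/35, 142/15, …
ICs: h(0) = 6.

f: a_k = 3, 3, 3/2, 1/2, 1/8, 1/40, 1/240, 1/1680, 1/13440, …
Change of var in L_f (x↦r) gives L₀.
Derive L from L₀ (diff closure).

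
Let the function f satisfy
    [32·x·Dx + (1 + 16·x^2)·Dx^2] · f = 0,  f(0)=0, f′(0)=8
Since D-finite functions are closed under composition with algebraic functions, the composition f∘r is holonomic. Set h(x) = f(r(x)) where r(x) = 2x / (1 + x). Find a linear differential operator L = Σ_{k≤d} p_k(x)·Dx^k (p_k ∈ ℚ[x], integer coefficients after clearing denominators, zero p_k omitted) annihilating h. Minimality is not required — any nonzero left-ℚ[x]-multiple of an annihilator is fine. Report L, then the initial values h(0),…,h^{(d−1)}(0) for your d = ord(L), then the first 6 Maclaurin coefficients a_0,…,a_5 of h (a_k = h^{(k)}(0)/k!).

f: a_k = 0, 8, 0, -128/3, 0, 2048/5, …
Change of var in L_f (x↦r) gives L₀.
L = (2 + 130·x)·Dx + (1 + 2·x + 65·x^2)·Dx^2  (order 2).
h: a_k = 0, 16, -16, -976/3, 1008, 55376/5, …
ICs: h(0) = 0, h′(0) = 16.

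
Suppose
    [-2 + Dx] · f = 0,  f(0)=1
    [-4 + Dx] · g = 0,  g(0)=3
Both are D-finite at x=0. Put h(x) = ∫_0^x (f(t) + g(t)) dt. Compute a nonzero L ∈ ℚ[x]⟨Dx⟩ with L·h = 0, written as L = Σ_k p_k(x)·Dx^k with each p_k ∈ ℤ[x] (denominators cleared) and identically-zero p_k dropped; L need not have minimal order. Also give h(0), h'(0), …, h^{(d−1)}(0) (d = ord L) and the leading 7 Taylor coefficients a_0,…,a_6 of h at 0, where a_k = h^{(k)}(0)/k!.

L = 8·Dx - 6·Dx^2 + Dx^3  (order 3).
h: a_k = 0, 4, 7, 26/3, 25/3, 98/15, 194/45, …
ICs: h(0) = 0, h′(0) = 4, h′′(0) = 14.

f: a_k = 1, 2, 2, 4/3, 2/3, 4/15, 4/45, …
g: a_k = 3, 12, 24, 32, 32, 128/5, 256/15, …
Weyl lclm of L_f,L_g ⇒ L₀ (ord ≤ 2).
∫: right-multiply L₀ by Dx.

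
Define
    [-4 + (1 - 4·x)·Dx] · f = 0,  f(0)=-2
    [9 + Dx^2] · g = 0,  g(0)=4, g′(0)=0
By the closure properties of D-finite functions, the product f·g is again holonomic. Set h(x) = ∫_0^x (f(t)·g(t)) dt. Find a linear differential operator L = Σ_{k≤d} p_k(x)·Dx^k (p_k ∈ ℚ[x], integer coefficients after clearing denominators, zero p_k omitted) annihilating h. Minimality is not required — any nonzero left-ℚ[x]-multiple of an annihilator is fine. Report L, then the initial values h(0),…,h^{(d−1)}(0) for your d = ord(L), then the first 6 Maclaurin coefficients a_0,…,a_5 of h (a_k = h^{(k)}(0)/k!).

f: a_k = -2, -8, -32, -128, -512, -2048, …
g: a_k = 4, 0, -18, 0, 27/2, 0, …
Sym-product of L_f,L_g gives L₀ (≤ ord 2).
∫: right-multiply L₀ by Dx.
L = (-9 + 36·x)·Dx + 8·Dx^2 + (-1 + 4·x)·Dx^3  (order 3).
h: a_k = 0, -8, -16, -92/3, -92, -1499/5, …
ICs: h(0) = 0, h′(0) = -8, h′′(0) = -32.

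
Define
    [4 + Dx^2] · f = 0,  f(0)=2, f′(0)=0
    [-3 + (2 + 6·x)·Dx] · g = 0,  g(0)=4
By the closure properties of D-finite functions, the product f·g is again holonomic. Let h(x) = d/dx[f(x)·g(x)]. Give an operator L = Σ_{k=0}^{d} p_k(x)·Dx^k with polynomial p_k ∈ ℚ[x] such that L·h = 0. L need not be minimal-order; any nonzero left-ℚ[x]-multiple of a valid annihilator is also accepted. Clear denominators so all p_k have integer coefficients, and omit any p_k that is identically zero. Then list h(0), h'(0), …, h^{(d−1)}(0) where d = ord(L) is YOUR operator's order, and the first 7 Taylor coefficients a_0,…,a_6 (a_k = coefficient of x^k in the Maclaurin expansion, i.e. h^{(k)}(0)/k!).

L = (1453 + 11712·x + 26784·x^2 + 27648·x^3 + 20736·x^4) + (132 - 756·x - 5184·x^2 - 5184·x^3)·Dx + (172 + 1416·x + 4428·x^2 + 6912·x^3 + 5184·x^4)·Dx^2  (order 2).
h: a_k = 12, -50, -63/2, -95/12, 5465/32, -435961/960, 4933523/3840, …
ICs: h(0) = 12, h′(0) = -50.

f: a_k = 2, 0, -4, 0, 4/3, 0, -8/45, …
g: a_k = 4, 6, -9/2, 27/4, -405/32, 1701/64, -15309/256, …
Product ⇒ symmetric product L₀, ord ≤ 2.
h=h₀': d/dx-closure on L₀ ⇒ L.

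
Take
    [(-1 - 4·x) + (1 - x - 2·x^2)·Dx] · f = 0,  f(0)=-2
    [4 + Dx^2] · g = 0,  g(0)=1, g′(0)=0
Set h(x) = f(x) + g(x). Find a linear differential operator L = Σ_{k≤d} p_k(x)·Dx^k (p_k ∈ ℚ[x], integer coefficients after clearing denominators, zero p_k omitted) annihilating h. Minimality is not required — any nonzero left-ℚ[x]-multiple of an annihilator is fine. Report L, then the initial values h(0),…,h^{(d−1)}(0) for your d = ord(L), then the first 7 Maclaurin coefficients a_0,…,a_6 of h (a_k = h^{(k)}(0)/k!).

L = (68 + 304·x + 200·x^2 + 320·x^3 + 160·x^4 + 128·x^5) + (-20 + 12·x + 24·x^2 + 8·x^3 + 48·x^4 + 96·x^5 + 64·x^6)·Dx + (17 + 76·x + 50·x^2 + 80·x^3 + 40·x^4 + 32·x^5)·Dx^2 + (-5 + 3·x + 6·x^2 + 2·x^3 + 12·x^4 + 24·x^5 + 16·x^6)·Dx^3  (order 3).
h: a_k = -1, -2, -8, -10, -64/3, -42, -3874/45, …
ICs: h(0) = -1, h′(0) = -2, h′′(0) = -16.

f: a_k = -2, -2, -6, -10, -22, -42, -86, …
g: a_k = 1, 0, -2, 0, 2/3, 0, -4/45, …
f+g: L₀ = lclm(L_f,L_g), ord ≤ 1+2.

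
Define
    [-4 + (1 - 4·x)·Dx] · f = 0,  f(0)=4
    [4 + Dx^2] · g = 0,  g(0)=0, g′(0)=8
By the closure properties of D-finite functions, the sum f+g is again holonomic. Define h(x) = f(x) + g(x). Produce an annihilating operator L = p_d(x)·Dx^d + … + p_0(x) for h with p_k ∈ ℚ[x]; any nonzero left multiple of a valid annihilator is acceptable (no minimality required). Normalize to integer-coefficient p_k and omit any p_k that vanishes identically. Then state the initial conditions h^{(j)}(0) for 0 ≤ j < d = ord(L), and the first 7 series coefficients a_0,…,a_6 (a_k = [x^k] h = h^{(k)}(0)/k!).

L = (400 - 128·x + 256·x^2) + (-36 + 176·x - 192·x^2 + 256·x^3)·Dx + (100 - 32·x + 64·x^2)·Dx^2 + (-9 + 44·x - 48·x^2 + 64·x^3)·Dx^3  (order 3).
h: a_k = 4, 24, 64, 752/3, 1024, 61456/15, 16384, …
ICs: h(0) = 4, h′(0) = 24, h′′(0) = 128.

f: a_k = 4, 16, 64, 256, 1024, 4096, 16384, …
g: a_k = 0, 8, 0, -16/3, 0, 16/15, 0, …
h₀=f+g: left-lcm gives L₀, ord ≤ 3.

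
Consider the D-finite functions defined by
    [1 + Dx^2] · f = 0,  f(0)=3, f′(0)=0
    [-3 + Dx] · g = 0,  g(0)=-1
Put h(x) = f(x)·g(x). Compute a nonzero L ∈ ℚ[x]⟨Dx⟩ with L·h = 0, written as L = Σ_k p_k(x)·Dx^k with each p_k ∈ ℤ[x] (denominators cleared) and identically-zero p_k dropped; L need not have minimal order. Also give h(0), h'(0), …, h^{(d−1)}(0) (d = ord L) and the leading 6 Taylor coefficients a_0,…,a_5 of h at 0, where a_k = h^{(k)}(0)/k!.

L = 10 - 6·Dx + Dx^2  (order 2).
h: a_k = -3, -9, -12, -9, -7/2, 3/10, …
ICs: h(0) = -3, h′(0) = -9.

f: a_k = 3, 0, -3/2, 0, 1/8, 0, …
g: a_k = -1, -3, -9/2, -9/2, -27/8, -81/40, …
h₀=f·g: eliminate ⇒ L₀, order ≤ 2·1.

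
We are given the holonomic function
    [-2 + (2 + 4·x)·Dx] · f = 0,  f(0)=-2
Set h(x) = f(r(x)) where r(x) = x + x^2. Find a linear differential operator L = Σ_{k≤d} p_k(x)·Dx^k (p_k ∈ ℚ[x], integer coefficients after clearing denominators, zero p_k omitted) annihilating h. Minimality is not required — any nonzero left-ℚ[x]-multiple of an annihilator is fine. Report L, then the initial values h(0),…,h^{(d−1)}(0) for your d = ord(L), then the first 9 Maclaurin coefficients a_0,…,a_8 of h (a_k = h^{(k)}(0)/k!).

f: a_k = -2, -2, 1, -1, 5/4, -7/4, 21/8, -33/8, 429/64, …
Substitute x→r, Dx→(1/r')Dx; clear ⇒ L₀.
L = (-1 - 2·x) + (1 + 2·x + 2·x^2)·Dx  (order 1).
h: a_k = -2, -2, -1, 1, -3/4, 1/4, 3/8, -7/8, 61/64, …
ICs: h(0) = -2.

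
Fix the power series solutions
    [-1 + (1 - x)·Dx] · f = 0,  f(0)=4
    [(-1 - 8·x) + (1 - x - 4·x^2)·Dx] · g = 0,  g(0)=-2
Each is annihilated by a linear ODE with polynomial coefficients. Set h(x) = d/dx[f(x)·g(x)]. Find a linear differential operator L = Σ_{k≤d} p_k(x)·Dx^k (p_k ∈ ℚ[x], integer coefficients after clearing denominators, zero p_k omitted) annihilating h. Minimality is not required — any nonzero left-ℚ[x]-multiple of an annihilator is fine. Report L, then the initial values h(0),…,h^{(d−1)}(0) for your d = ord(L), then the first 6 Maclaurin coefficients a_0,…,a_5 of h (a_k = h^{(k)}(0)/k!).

f: a_k = 4, 4, 4, 4, 4, 4, …
g: a_k = -2, -2, -10, -18, -58, -130, …
f·g: L₀ = L_f ⊗_s L_g, ord ≤ 1·1.
h=h₀': d/dx-closure on L₀ ⇒ L.
L = (7 + 6·x + 3·x^2 - 96·x^3 + 96·x^4) + (-1 - x + 15·x^2 - 7·x^3 - 30·x^4 + 24·x^5)·Dx  (order 1).
h: a_k = -16, -112, -384, -1440, -4400, -13968, …
ICs: h(0) = -16.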